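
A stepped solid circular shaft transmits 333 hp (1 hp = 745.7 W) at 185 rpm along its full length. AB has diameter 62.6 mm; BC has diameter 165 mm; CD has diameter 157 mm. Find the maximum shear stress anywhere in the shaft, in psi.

ω = 2π·185/60 = 19.37 rad/s, so T = P/ω = 333×745.7 / 19.37 = 12820 N·m.
Under the same torque, τ_max = 16T/(πd³) is largest where d is smallest — segment AB (d = 62.6 mm).
τ_max = 16·12820/(π·(0.0626)³) = 2.661×10^8 Pa.

38600 psi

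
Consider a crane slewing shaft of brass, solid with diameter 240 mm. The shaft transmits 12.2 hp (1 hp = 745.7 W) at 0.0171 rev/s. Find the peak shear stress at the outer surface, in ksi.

ω = 2π·0.0171 = 0.1074 rad/s, so T = P/ω = 12.2×745.7 / 0.1074 = 84670 N·m.
J = πd⁴/32 = π(0.240)⁴/32 = 3.257×10^-4 m⁴.
τ_max = T·r/J = 84670 × 0.120 / 3.257×10^-4 = 3.119×10^7 Pa.

4.52 ksi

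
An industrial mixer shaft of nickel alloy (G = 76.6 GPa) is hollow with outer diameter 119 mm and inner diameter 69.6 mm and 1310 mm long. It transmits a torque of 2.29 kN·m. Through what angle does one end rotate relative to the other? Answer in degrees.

J = π(d_o⁴ − d_i⁴)/32 = π(0.119⁴ − 0.0696⁴)/32 = 1.738×10^-5 m⁴.
θ = T·L/(G·J) = 2290 × 1.31 / (76.6×10⁹ × 1.738×10^-5) = 2.253×10^-3 rad.

0.129°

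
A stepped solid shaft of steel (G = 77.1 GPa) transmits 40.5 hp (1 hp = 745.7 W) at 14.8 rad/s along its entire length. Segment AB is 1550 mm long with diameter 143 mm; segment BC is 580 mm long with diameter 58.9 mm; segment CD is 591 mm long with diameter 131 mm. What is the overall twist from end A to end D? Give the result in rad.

ω = 14.8 rad/s, so T = P/ω = 40.5×745.7 / 14.80 = 2041 N·m.
J_AB = π(0.143)⁴/32 = 4.11×10^-5 m⁴; J_BC = π(0.0589)⁴/32 = 1.18×10^-6 m⁴; J_CD = π(0.131)⁴/32 = 2.89×10^-5 m⁴.
θ = (T/G)·Σ L_i/J_i = (2041/77.1×10⁹)·(1.55/4.11×10^-5 + 0.580/1.18×10^-6 + 0.591/2.89×10^-5) = 0.01453 rad.

0.0145 rad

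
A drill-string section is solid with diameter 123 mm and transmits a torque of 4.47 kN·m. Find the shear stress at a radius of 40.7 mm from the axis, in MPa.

J = πd⁴/32 = π(0.123)⁴/32 = 2.247×10^-5 m⁴.
Shear stress varies linearly with radius: τ = T·r/J = 4470 × 0.0407 / 2.247×10^-5 = 8.096×10^6 Pa.

8.10 MPa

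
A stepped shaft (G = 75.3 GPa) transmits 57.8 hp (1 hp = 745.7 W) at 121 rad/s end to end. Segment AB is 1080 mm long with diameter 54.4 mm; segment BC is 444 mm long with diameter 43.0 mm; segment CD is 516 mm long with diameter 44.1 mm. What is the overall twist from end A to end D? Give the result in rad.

0.0188 rad

ω = 121 rad/s, so T = P/ω = 57.8×745.7 / 121.0 = 356.2 N·m.
J_AB = π(0.0544)⁴/32 = 8.60×10^-7 m⁴; J_BC = π(0.0430)⁴/32 = 3.36×10^-7 m⁴; J_CD = π(0.0441)⁴/32 = 3.71×10^-7 m⁴.
θ = (T/G)·Σ L_i/J_i = (356.2/75.3×10⁹)·(1.08/8.60×10^-7 + 0.444/3.36×10^-7 + 0.516/3.71×10^-7) = 0.01877 rad.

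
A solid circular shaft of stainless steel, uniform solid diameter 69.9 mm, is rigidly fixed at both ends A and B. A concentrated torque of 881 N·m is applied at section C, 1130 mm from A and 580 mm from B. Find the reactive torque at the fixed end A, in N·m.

299 N·m

With uniform GJ and both ends fixed, compatibility θ_AC = θ_CB gives T_A·a = T_B·b, together with T_A + T_B = T₀.
T_A = T₀·b/(a+b) = 881.0·580/1710 = 298.8 N·m; T_B = 582.2 N·m.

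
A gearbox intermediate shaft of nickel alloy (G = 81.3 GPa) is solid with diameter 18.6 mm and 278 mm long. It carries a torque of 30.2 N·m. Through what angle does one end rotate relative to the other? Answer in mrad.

8.79 mrad

J = πd⁴/32 = π(0.0186)⁴/32 = 1.175×10^-8 m⁴.
θ = T·L/(G·J) = 30.20 × 0.278 / (81.3×10⁹ × 1.175×10^-8) = 8.788×10^-3 rad.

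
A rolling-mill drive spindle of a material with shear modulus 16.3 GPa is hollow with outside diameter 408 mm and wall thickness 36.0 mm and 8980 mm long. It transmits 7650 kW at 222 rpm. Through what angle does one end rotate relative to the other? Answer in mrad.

ω = 2π·222/60 = 23.25 rad/s, so T = P/ω = 7650×10³ / 23.25 = 329100 N·m.
J = π(d_o⁴ − d_i⁴)/32 = π(0.408⁴ − 0.336⁴)/32 = 1.469×10^-3 m⁴.
θ = T·L/(G·J) = 329100 × 8.98 / (16.3×10⁹ × 1.469×10^-3) = 0.1234 rad.

123 mrad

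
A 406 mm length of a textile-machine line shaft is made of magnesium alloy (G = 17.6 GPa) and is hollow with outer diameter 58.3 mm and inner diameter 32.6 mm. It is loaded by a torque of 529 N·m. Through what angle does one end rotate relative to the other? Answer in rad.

0.0119 rad

J = π(d_o⁴ − d_i⁴)/32 = π(0.0583⁴ − 0.0326⁴)/32 = 1.023×10^-6 m⁴.
θ = T·L/(G·J) = 529.0 × 0.406 / (17.6×10⁹ × 1.023×10^-6) = 0.01193 rad.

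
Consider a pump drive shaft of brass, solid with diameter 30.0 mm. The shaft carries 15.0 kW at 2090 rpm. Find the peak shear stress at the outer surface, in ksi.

1.88 ksi

ω = 2π·2090/60 = 218.9 rad/s, so T = P/ω = 15.0×10³ / 218.9 = 68.54 N·m.
J = πd⁴/32 = π(0.0300)⁴/32 = 7.952×10^-8 m⁴.
τ_max = T·r/J = 68.54 × 0.0150 / 7.952×10^-8 = 1.293×10^7 Pa.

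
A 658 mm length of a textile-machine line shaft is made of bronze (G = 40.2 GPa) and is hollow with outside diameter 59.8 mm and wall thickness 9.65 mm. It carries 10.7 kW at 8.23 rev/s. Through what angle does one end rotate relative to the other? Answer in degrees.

0.196°

ω = 2π·8.23 = 51.71 rad/s, so T = P/ω = 10.7×10³ / 51.71 = 206.9 N·m.
J = π(d_o⁴ − d_i⁴)/32 = π(0.0598⁴ − 0.0405⁴)/32 = 9.913×10^-7 m⁴.
θ = T·L/(G·J) = 206.9 × 0.658 / (40.2×10⁹ × 9.913×10^-7) = 3.417×10^-3 rad.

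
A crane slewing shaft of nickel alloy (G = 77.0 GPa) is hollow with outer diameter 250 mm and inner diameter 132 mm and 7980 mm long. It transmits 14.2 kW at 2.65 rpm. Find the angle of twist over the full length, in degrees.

0.859°

ω = 2π·2.65/60 = 0.2775 rad/s, so T = P/ω = 14.2×10³ / 0.2775 = 51170 N·m.
J = π(d_o⁴ − d_i⁴)/32 = π(0.250⁴ − 0.132⁴)/32 = 3.537×10^-4 m⁴.
θ = T·L/(G·J) = 51170 × 7.98 / (77.0×10⁹ × 3.537×10^-4) = 0.01499 rad.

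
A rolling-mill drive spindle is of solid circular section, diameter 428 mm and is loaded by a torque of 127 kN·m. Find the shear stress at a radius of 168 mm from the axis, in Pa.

J = πd⁴/32 = π(0.428)⁴/32 = 3.294×10^-3 m⁴.
Shear stress varies linearly with radius: τ = T·r/J = 127000 × 0.168 / 3.294×10^-3 = 6.476×10^6 Pa.

6.48e6 Pa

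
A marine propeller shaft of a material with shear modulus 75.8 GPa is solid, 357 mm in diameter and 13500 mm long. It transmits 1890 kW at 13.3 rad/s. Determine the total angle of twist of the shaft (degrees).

ω = 13.3 rad/s, so T = P/ω = 1890×10³ / 13.30 = 142100 N·m.
J = πd⁴/32 = π(0.357)⁴/32 = 1.595×10^-3 m⁴.
θ = T·L/(G·J) = 142100 × 13.5 / (75.8×10⁹ × 1.595×10^-3) = 0.01587 rad.

0.909°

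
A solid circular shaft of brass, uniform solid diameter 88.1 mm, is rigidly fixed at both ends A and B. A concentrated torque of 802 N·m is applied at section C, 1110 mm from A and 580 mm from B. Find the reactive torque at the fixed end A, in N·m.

275 N·m

With uniform GJ and both ends fixed, compatibility θ_AC = θ_CB gives T_A·a = T_B·b, together with T_A + T_B = T₀.
T_A = T₀·b/(a+b) = 802.0·580/1690 = 275.2 N·m; T_B = 526.8 N·m.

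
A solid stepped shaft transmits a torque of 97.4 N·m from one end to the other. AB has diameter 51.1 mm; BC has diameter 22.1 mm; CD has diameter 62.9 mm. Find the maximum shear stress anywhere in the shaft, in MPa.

Under the same torque, τ_max = 16T/(πd³) is largest where d is smallest — segment BC (d = 22.1 mm).
τ_max = 16·97.40/(π·(0.0221)³) = 4.596×10^7 Pa.

46.0 MPa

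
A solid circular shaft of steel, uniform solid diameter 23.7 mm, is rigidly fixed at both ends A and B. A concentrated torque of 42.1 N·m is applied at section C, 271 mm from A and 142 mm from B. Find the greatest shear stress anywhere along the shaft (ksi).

With uniform GJ and both ends fixed, compatibility θ_AC = θ_CB gives T_A·a = T_B·b, together with T_A + T_B = T₀.
T_A = T₀·b/(a+b) = 42.10·142/413.0 = 14.48 N·m; T_B = 27.62 N·m.
τ in each portion: τ_AC = 5.54×10^6 Pa, τ_CB = 1.06×10^7 Pa; maximum is in CB.
τ_max = T_CB·r/J = 27.62·0.0118/3.10×10^-8 = 1.057×10^7 Pa.

1.53 ksi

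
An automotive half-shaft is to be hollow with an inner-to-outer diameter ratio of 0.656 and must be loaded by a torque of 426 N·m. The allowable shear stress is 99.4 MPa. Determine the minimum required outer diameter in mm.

For a hollow shaft with d_i/d_o = 0.656: τ_max = 16T/(π d_o³ (1−k⁴)), so d_o = [16T/(π τ_allow (1−k⁴))]^(1/3) = [16·426.0/(π·9.94×10^7·0.8148)]^(1/3) = 0.02992 m.

29.9 mm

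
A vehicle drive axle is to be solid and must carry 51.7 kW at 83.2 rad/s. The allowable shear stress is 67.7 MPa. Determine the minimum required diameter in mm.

36.0 mm

ω = 83.2 rad/s, so T = P/ω = 51.7×10³ / 83.20 = 621.4 N·m.
For a solid shaft τ_max = 16T/(πd³), so d = (16T/(π τ_allow))^(1/3) = (16·621.4/(π·6.77×10^7))^(1/3) = 0.03602 m.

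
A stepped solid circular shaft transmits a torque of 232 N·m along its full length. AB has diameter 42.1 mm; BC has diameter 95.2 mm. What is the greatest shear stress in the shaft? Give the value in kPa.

15800 kPa

Under the same torque, τ_max = 16T/(πd³) is largest where d is smallest — segment AB (d = 42.1 mm).
τ_max = 16·232.0/(π·(0.0421)³) = 1.583×10^7 Pa.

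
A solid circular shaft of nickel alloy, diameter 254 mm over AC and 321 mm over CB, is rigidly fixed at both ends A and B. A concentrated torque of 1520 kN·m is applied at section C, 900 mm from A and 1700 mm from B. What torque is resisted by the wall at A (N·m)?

Compatibility: T_A·a/J_AC = T_B·b/J_CB with T_A + T_B = T₀.
J_AC = 4.09×10^-4 m⁴, J_CB = 1.04×10^-3 m⁴, so T_A = T₀·(J_AC/a)/((J_AC/a)+(J_CB/b)) = 646700 N·m, T_B = 873300 N·m.

647000 N·m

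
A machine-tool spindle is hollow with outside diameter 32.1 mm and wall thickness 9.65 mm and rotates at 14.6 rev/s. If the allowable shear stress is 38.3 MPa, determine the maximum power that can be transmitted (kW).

22.2 kW

J = π(d_o⁴ − d_i⁴)/32 = π(0.0321⁴ − 0.0128⁴)/32 = 1.016×10^-7 m⁴.
T_max = τ_allow·J/r = 3.83×10^7 × 1.016×10^-7 / 0.0161 = 242.5 N·m.
ω = 2π·14.6 = 91.73 rad/s, so P_max = T_max·ω = 2.224×10^4 W.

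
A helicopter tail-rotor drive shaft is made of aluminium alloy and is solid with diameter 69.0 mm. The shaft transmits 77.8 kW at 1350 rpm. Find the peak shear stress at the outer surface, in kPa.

ω = 2π·1350/60 = 141.4 rad/s, so T = P/ω = 77.8×10³ / 141.4 = 550.3 N·m.
J = πd⁴/32 = π(0.0690)⁴/32 = 2.225×10^-6 m⁴.
τ_max = T·r/J = 550.3 × 0.0345 / 2.225×10^-6 = 8.532×10^6 Pa.

8530 kPa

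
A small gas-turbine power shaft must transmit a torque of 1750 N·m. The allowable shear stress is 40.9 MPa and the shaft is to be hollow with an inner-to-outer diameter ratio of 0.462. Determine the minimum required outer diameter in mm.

61.1 mm

For a hollow shaft with d_i/d_o = 0.462: τ_max = 16T/(π d_o³ (1−k⁴)), so d_o = [16T/(π τ_allow (1−k⁴))]^(1/3) = [16·1750/(π·4.09×10^7·0.9544)]^(1/3) = 0.06112 m.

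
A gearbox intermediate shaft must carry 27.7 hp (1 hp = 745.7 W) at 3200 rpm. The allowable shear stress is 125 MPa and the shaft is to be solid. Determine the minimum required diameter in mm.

ω = 2π·3200/60 = 335.1 rad/s, so T = P/ω = 27.7×745.7 / 335.1 = 61.64 N·m.
For a solid shaft τ_max = 16T/(πd³), so d = (16T/(π τ_allow))^(1/3) = (16·61.64/(π·1.25×10^8))^(1/3) = 0.01359 m.

13.6 mm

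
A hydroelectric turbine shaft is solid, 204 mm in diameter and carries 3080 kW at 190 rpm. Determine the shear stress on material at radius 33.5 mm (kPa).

30500 kPa

ω = 2π·190/60 = 19.90 rad/s, so T = P/ω = 3080×10³ / 19.90 = 154800 N·m.
J = πd⁴/32 = π(0.204)⁴/32 = 1.700×10^-4 m⁴.
Shear stress varies linearly with radius: τ = T·r/J = 154800 × 0.0335 / 1.700×10^-4 = 3.050×10^7 Pa.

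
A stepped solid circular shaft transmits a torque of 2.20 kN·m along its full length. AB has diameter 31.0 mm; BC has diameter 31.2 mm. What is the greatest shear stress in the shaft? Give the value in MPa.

Under the same torque, τ_max = 16T/(πd³) is largest where d is smallest — segment AB (d = 31.0 mm).
τ_max = 16·2200/(π·(0.0310)³) = 3.761×10^8 Pa.

376 MPa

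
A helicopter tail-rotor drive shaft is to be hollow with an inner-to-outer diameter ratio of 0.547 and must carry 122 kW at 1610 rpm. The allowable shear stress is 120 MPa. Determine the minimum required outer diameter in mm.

32.3 mm

ω = 2π·1610/60 = 168.6 rad/s, so T = P/ω = 122×10³ / 168.6 = 723.6 N·m.
For a hollow shaft with d_i/d_o = 0.547: τ_max = 16T/(π d_o³ (1−k⁴)), so d_o = [16T/(π τ_allow (1−k⁴))]^(1/3) = [16·723.6/(π·1.20×10^8·0.9105)]^(1/3) = 0.03231 m.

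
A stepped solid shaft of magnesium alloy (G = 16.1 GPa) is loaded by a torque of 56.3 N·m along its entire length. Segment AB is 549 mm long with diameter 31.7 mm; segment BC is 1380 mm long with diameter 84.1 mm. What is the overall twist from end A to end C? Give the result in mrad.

J_AB = π(0.0317)⁴/32 = 9.91×10^-8 m⁴; J_BC = π(0.0841)⁴/32 = 4.91×10^-6 m⁴.
θ = (T/G)·Σ L_i/J_i = (56.30/16.1×10⁹)·(0.549/9.91×10^-8 + 1.38/4.91×10^-6) = 0.02035 rad.

20.3 mrad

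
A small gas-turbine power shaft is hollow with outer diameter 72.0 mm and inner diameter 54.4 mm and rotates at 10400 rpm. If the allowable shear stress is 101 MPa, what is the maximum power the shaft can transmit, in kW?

5430 kW

J = π(d_o⁴ − d_i⁴)/32 = π(0.0720⁴ − 0.0544⁴)/32 = 1.779×10^-6 m⁴.
T_max = τ_allow·J/r = 1.01×10^8 × 1.779×10^-6 / 0.0360 = 4990 N·m.
ω = 2π·10400/60 = 1089 rad/s, so P_max = T_max·ω = 5.434×10^6 W.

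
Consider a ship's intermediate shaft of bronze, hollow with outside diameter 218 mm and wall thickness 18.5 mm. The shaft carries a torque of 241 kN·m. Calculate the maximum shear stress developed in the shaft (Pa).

J = π(d_o⁴ − d_i⁴)/32 = π(0.218⁴ − 0.181⁴)/32 = 1.164×10^-4 m⁴.
τ_max = T·r/J = 241000 × 0.109 / 1.164×10^-4 = 2.258×10^8 Pa.

2.26e8 Pa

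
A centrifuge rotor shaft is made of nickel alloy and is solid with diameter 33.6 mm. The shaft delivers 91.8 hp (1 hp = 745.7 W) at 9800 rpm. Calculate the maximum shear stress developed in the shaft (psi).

1300 psi

ω = 2π·9800/60 = 1026 rad/s, so T = P/ω = 91.8×745.7 / 1026 = 66.70 N·m.
J = πd⁴/32 = π(0.0336)⁴/32 = 1.251×10^-7 m⁴.
τ_max = T·r/J = 66.70 × 0.0168 / 1.251×10^-7 = 8.956×10^6 Pa.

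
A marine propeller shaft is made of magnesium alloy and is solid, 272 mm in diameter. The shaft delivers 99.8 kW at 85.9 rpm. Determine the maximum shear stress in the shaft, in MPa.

2.81 MPa

ω = 2π·85.9/60 = 8.995 rad/s, so T = P/ω = 99.8×10³ / 8.995 = 11090 N·m.
J = πd⁴/32 = π(0.272)⁴/32 = 5.374×10^-4 m⁴.
τ_max = T·r/J = 11090 × 0.136 / 5.374×10^-4 = 2.808×10^6 Pa.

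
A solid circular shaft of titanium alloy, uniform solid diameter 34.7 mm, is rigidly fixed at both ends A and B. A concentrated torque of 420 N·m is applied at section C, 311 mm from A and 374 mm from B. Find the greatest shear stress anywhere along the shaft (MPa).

28.0 MPa

With uniform GJ and both ends fixed, compatibility θ_AC = θ_CB gives T_A·a = T_B·b, together with T_A + T_B = T₀.
T_A = T₀·b/(a+b) = 420.0·374/685.0 = 229.3 N·m; T_B = 190.7 N·m.
τ in each portion: τ_AC = 2.80×10^7 Pa, τ_CB = 2.32×10^7 Pa; maximum is in AC.
τ_max = T_AC·r/J = 229.3·0.0174/1.42×10^-7 = 2.795×10^7 Pa.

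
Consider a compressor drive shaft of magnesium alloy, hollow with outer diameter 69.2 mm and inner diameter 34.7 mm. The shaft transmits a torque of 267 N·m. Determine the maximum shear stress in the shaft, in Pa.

4.38e6 Pa

J = π(d_o⁴ − d_i⁴)/32 = π(0.0692⁴ − 0.0347⁴)/32 = 2.109×10^-6 m⁴.
τ_max = T·r/J = 267.0 × 0.0346 / 2.109×10^-6 = 4.381×10^6 Pa.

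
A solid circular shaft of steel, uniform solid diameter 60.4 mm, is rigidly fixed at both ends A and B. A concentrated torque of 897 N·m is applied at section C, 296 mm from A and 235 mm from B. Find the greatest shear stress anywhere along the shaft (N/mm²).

With uniform GJ and both ends fixed, compatibility θ_AC = θ_CB gives T_A·a = T_B·b, together with T_A + T_B = T₀.
T_A = T₀·b/(a+b) = 897.0·235/531.0 = 397.0 N·m; T_B = 500.0 N·m.
τ in each portion: τ_AC = 9.18×10^6 Pa, τ_CB = 1.16×10^7 Pa; maximum is in CB.
τ_max = T_CB·r/J = 500.0·0.0302/1.31×10^-6 = 1.156×10^7 Pa.

11.6 N/mm²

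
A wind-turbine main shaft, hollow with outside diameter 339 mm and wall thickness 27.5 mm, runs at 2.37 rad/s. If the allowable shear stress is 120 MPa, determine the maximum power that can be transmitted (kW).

1100 kW

J = π(d_o⁴ − d_i⁴)/32 = π(0.339⁴ − 0.284⁴)/32 = 6.579×10^-4 m⁴.
T_max = τ_allow·J/r = 1.20×10^8 × 6.579×10^-4 / 0.170 = 465800 N·m.
ω = 2.37 rad/s, so P_max = T_max·ω = 1.104×10^6 W.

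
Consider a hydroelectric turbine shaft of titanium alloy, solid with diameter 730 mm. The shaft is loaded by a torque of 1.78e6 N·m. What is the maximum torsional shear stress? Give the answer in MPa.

23.3 MPa

J = πd⁴/32 = π(0.730)⁴/32 = 0.02788 m⁴.
τ_max = T·r/J = 1.780e6 × 0.365 / 0.02788 = 2.330×10^7 Pa.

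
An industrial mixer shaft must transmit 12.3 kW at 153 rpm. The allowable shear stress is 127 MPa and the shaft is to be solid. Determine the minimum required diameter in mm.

ω = 2π·153/60 = 16.02 rad/s, so T = P/ω = 12.3×10³ / 16.02 = 767.7 N·m.
For a solid shaft τ_max = 16T/(πd³), so d = (16T/(π τ_allow))^(1/3) = (16·767.7/(π·1.27×10^8))^(1/3) = 0.03134 m.

31.3 mm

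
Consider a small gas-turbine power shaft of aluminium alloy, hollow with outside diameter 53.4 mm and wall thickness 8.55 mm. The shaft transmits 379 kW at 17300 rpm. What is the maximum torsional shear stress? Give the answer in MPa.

8.90 MPa

ω = 2π·17300/60 = 1812 rad/s, so T = P/ω = 379×10³ / 1812 = 209.2 N·m.
J = π(d_o⁴ − d_i⁴)/32 = π(0.0534⁴ − 0.0363⁴)/32 = 6.278×10^-7 m⁴.
τ_max = T·r/J = 209.2 × 0.0267 / 6.278×10^-7 = 8.897×10^6 Pa.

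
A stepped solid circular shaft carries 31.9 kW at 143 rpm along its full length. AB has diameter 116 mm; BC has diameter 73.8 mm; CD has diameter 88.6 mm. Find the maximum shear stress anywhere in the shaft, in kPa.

27000 kPa

ω = 2π·143/60 = 14.97 rad/s, so T = P/ω = 31.9×10³ / 14.97 = 2130 N·m.
Under the same torque, τ_max = 16T/(πd³) is largest where d is smallest — segment BC (d = 73.8 mm).
τ_max = 16·2130/(π·(0.0738)³) = 2.699×10^7 Pa.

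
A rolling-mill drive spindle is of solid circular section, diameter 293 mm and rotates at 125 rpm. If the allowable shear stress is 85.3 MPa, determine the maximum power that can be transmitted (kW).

5510 kW

J = πd⁴/32 = π(0.293)⁴/32 = 7.236×10^-4 m⁴.
T_max = τ_allow·J/r = 8.53×10^7 × 7.236×10^-4 / 0.146 = 421300 N·m.
ω = 2π·125/60 = 13.09 rad/s, so P_max = T_max·ω = 5.515×10^6 W.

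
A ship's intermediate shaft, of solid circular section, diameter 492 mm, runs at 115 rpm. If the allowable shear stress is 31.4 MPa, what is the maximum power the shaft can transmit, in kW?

8840 kW

J = πd⁴/32 = π(0.492)⁴/32 = 5.753×10^-3 m⁴.
T_max = τ_allow·J/r = 3.14×10^7 × 5.753×10^-3 / 0.246 = 734300 N·m.
ω = 2π·115/60 = 12.04 rad/s, so P_max = T_max·ω = 8.843×10^6 W.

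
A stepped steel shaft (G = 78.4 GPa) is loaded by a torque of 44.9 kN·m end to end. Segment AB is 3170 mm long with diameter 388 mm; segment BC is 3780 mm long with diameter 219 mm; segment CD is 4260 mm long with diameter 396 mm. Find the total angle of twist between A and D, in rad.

J_AB = π(0.388)⁴/32 = 2.22×10^-3 m⁴; J_BC = π(0.219)⁴/32 = 2.26×10^-4 m⁴; J_CD = π(0.396)⁴/32 = 2.41×10^-3 m⁴.
θ = (T/G)·Σ L_i/J_i = (44900/78.4×10⁹)·(3.17/2.22×10^-3 + 3.78/2.26×10^-4 + 4.26/2.41×10^-3) = 0.01141 rad.

0.0114 rad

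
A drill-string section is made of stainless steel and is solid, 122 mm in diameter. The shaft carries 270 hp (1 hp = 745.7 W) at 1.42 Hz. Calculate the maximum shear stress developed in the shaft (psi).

ω = 2π·1.42 = 8.922 rad/s, so T = P/ω = 270×745.7 / 8.922 = 22570 N·m.
J = πd⁴/32 = π(0.122)⁴/32 = 2.175×10^-5 m⁴.
τ_max = T·r/J = 22570 × 0.0610 / 2.175×10^-5 = 6.329×10^7 Pa.

9180 psi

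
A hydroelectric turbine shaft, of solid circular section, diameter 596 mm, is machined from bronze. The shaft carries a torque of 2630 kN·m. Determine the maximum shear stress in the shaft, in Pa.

J = πd⁴/32 = π(0.596)⁴/32 = 0.01239 m⁴.
τ_max = T·r/J = 2.630e6 × 0.298 / 0.01239 = 6.327×10^7 Pa.

6.33e7 Pa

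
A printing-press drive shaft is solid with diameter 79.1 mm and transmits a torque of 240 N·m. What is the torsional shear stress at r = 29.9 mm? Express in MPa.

1.87 MPa

J = πd⁴/32 = π(0.0791)⁴/32 = 3.843×10^-6 m⁴.
Shear stress varies linearly with radius: τ = T·r/J = 240.0 × 0.0299 / 3.843×10^-6 = 1.867×10^6 Pa.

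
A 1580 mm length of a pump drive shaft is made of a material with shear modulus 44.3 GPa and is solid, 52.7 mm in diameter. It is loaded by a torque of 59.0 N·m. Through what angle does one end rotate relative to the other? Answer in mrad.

2.78 mrad

J = πd⁴/32 = π(0.0527)⁴/32 = 7.573×10^-7 m⁴.
θ = T·L/(G·J) = 59.00 × 1.58 / (44.3×10⁹ × 7.573×10^-7) = 2.779×10^-3 rad.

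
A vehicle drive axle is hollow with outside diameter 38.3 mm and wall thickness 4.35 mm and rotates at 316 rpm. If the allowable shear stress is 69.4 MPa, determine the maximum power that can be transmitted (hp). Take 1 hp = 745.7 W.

J = π(d_o⁴ − d_i⁴)/32 = π(0.0383⁴ − 0.0296⁴)/32 = 1.359×10^-7 m⁴.
T_max = τ_allow·J/r = 6.94×10^7 × 1.359×10^-7 / 0.0191 = 492.4 N·m.
ω = 2π·316/60 = 33.09 rad/s, so P_max = T_max·ω = 1.630×10^4 W.

21.9 hp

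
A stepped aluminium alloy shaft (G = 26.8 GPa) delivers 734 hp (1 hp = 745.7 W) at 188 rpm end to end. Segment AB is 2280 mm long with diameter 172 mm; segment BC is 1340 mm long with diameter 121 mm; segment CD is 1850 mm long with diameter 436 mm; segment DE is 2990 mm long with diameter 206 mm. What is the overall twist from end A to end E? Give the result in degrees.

ω = 2π·188/60 = 19.69 rad/s, so T = P/ω = 734×745.7 / 19.69 = 27800 N·m.
J_AB = π(0.172)⁴/32 = 8.59×10^-5 m⁴; J_BC = π(0.121)⁴/32 = 2.10×10^-5 m⁴; J_CD = π(0.436)⁴/32 = 3.55×10^-3 m⁴; J_DE = π(0.206)⁴/32 = 1.77×10^-4 m⁴.
θ = (T/G)·Σ L_i/J_i = (27800/26.8×10⁹)·(2.28/8.59×10^-5 + 1.34/2.10×10^-5 + 1.85/3.55×10^-3 + 2.99/1.77×10^-4) = 0.1117 rad.

6.40°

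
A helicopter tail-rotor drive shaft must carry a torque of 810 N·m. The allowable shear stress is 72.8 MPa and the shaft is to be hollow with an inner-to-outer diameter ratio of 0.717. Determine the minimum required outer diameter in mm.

For a hollow shaft with d_i/d_o = 0.717: τ_max = 16T/(π d_o³ (1−k⁴)), so d_o = [16T/(π τ_allow (1−k⁴))]^(1/3) = [16·810.0/(π·7.28×10^7·0.7357)]^(1/3) = 0.04255 m.

42.5 mm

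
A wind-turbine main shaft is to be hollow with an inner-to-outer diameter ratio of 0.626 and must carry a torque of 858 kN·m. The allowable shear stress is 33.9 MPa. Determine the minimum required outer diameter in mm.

For a hollow shaft with d_i/d_o = 0.626: τ_max = 16T/(π d_o³ (1−k⁴)), so d_o = [16T/(π τ_allow (1−k⁴))]^(1/3) = [16·858000/(π·3.39×10^7·0.8464)]^(1/3) = 0.5340 m.

534 mm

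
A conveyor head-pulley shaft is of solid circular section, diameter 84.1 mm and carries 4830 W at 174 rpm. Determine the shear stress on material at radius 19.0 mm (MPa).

ω = 2π·174/60 = 18.22 rad/s, so T = P/ω = 4830 / 18.22 = 265.1 N·m.
J = πd⁴/32 = π(0.0841)⁴/32 = 4.911×10^-6 m⁴.
Shear stress varies linearly with radius: τ = T·r/J = 265.1 × 0.0190 / 4.911×10^-6 = 1.026×10^6 Pa.

1.03 MPa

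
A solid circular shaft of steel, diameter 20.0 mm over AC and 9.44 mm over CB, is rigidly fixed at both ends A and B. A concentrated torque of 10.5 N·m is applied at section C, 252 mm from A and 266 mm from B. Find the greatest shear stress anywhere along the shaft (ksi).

0.926 ksi

Compatibility: T_A·a/J_AC = T_B·b/J_CB with T_A + T_B = T₀.
J_AC = 1.57×10^-8 m⁴, J_CB = 7.80×10^-10 m⁴, so T_A = T₀·(J_AC/a)/((J_AC/a)+(J_CB/b)) = 10.03 N·m, T_B = 0.4715 N·m.
τ in each portion: τ_AC = 6.38×10^6 Pa, τ_CB = 2.85×10^6 Pa; maximum is in AC.
τ_max = T_AC·r/J = 10.03·0.0100/1.57×10^-8 = 6.384×10^6 Pa.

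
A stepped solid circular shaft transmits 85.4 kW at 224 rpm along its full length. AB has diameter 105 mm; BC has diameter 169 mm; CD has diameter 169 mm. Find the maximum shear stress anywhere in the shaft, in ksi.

ω = 2π·224/60 = 23.46 rad/s, so T = P/ω = 85.4×10³ / 23.46 = 3641 N·m.
Under the same torque, τ_max = 16T/(πd³) is largest where d is smallest — segment AB (d = 105 mm).
τ_max = 16·3641/(π·(0.105)³) = 1.602×10^7 Pa.

2.32 ksi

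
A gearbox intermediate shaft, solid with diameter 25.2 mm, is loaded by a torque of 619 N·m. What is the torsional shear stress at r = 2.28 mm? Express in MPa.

J = πd⁴/32 = π(0.0252)⁴/32 = 3.959×10^-8 m⁴.
Shear stress varies linearly with radius: τ = T·r/J = 619.0 × 0.00228 / 3.959×10^-8 = 3.565×10^7 Pa.

35.6 MPa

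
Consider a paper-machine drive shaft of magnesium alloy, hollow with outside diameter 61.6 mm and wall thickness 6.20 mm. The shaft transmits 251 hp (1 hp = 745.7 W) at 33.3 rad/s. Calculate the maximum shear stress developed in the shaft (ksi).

30.0 ksi

ω = 33.3 rad/s, so T = P/ω = 251×745.7 / 33.30 = 5621 N·m.
J = π(d_o⁴ − d_i⁴)/32 = π(0.0616⁴ − 0.0492⁴)/32 = 8.383×10^-7 m⁴.
τ_max = T·r/J = 5621 × 0.0308 / 8.383×10^-7 = 2.065×10^8 Pa.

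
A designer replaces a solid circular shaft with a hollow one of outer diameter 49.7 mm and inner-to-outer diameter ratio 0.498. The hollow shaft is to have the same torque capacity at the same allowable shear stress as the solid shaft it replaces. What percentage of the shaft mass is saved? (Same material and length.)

21.5 %

Equal τ_max and T ⇒ the solid shaft needs d_s³ = d_o³(1−k⁴), so d_s = 49.7·(1−0.498⁴)^(1/3) = 48.66 mm.
Area ratio A_h/A_s = d_o²(1−k²)/d_s² = (1−k²)/(1−k⁴)^(2/3) = 0.7845.
Mass saving = 1 − 0.7845 = 21.5 %.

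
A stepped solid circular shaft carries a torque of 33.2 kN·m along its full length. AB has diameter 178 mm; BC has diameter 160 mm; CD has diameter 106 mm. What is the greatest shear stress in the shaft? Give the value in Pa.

1.42e8 Pa

Under the same torque, τ_max = 16T/(πd³) is largest where d is smallest — segment CD (d = 106 mm).
τ_max = 16·33200/(π·(0.106)³) = 1.420×10^8 Pa.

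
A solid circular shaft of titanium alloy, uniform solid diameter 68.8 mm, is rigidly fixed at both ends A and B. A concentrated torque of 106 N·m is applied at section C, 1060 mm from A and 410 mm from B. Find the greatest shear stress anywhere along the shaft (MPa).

With uniform GJ and both ends fixed, compatibility θ_AC = θ_CB gives T_A·a = T_B·b, together with T_A + T_B = T₀.
T_A = T₀·b/(a+b) = 106.0·410/1470 = 29.56 N·m; T_B = 76.44 N·m.
τ in each portion: τ_AC = 4.62×10^5 Pa, τ_CB = 1.20×10^6 Pa; maximum is in CB.
τ_max = T_CB·r/J = 76.44·0.0344/2.20×10^-6 = 1.195×10^6 Pa.

1.20 MPa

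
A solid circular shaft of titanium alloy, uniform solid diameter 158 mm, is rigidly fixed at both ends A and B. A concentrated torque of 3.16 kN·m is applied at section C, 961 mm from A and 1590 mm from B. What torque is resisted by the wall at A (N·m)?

With uniform GJ and both ends fixed, compatibility θ_AC = θ_CB gives T_A·a = T_B·b, together with T_A + T_B = T₀.
T_A = T₀·b/(a+b) = 3160·1590/2551 = 1970 N·m; T_B = 1190 N·m.

1970 N·m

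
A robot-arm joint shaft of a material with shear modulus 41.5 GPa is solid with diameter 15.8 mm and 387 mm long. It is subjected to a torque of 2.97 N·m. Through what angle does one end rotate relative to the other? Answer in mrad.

4.53 mrad

J = πd⁴/32 = π(0.0158)⁴/32 = 6.118×10^-9 m⁴.
θ = T·L/(G·J) = 2.970 × 0.387 / (41.5×10⁹ × 6.118×10^-9) = 4.527×10^-3 rad.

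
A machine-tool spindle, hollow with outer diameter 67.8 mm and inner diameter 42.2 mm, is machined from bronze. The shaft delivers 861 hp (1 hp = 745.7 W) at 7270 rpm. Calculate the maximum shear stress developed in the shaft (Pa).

ω = 2π·7270/60 = 761.3 rad/s, so T = P/ω = 861×745.7 / 761.3 = 843.3 N·m.
J = π(d_o⁴ − d_i⁴)/32 = π(0.0678⁴ − 0.0422⁴)/32 = 1.763×10^-6 m⁴.
τ_max = T·r/J = 843.3 × 0.0339 / 1.763×10^-6 = 1.621×10^7 Pa.

1.62e7 Pa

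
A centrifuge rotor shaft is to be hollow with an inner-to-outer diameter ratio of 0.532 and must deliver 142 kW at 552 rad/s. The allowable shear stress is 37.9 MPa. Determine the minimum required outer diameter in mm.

ω = 552 rad/s, so T = P/ω = 142×10³ / 552.0 = 257.2 N·m.
For a hollow shaft with d_i/d_o = 0.532: τ_max = 16T/(π d_o³ (1−k⁴)), so d_o = [16T/(π τ_allow (1−k⁴))]^(1/3) = [16·257.2/(π·3.79×10^7·0.9199)]^(1/3) = 0.03350 m.

33.5 mm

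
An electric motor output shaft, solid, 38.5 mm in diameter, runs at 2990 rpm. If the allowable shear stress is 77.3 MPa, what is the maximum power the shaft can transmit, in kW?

J = πd⁴/32 = π(0.0385)⁴/32 = 2.157×10^-7 m⁴.
T_max = τ_allow·J/r = 7.73×10^7 × 2.157×10^-7 / 0.0192 = 866.1 N·m.
ω = 2π·2990/60 = 313.1 rad/s, so P_max = T_max·ω = 2.712×10^5 W.

271 kW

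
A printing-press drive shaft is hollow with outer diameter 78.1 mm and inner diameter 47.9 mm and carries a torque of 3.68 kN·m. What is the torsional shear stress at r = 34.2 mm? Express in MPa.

40.1 MPa

J = π(d_o⁴ − d_i⁴)/32 = π(0.0781⁴ − 0.0479⁴)/32 = 3.136×10^-6 m⁴.
Shear stress varies linearly with radius: τ = T·r/J = 3680 × 0.0342 / 3.136×10^-6 = 4.014×10^7 Pa.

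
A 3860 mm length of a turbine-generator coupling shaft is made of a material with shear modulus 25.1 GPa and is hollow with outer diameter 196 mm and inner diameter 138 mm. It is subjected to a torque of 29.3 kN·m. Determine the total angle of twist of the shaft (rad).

0.0412 rad

J = π(d_o⁴ − d_i⁴)/32 = π(0.196⁴ − 0.138⁴)/32 = 1.093×10^-4 m⁴.
θ = T·L/(G·J) = 29300 × 3.86 / (25.1×10⁹ × 1.093×10^-4) = 0.04123 rad.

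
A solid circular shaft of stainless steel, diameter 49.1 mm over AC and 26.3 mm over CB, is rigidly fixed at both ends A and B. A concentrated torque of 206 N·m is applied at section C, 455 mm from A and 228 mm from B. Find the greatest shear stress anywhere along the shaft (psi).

Compatibility: T_A·a/J_AC = T_B·b/J_CB with T_A + T_B = T₀.
J_AC = 5.71×10^-7 m⁴, J_CB = 4.70×10^-8 m⁴, so T_A = T₀·(J_AC/a)/((J_AC/a)+(J_CB/b)) = 176.9 N·m, T_B = 29.07 N·m.
τ in each portion: τ_AC = 7.61×10^6 Pa, τ_CB = 8.14×10^6 Pa; maximum is in CB.
τ_max = T_CB·r/J = 29.07·0.0132/4.70×10^-8 = 8.137×10^6 Pa.

1180 psi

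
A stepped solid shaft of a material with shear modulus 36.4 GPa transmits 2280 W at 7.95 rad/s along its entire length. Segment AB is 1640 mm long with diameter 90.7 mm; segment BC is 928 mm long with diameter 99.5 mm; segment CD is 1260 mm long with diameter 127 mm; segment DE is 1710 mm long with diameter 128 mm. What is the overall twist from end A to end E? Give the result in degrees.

ω = 7.95 rad/s, so T = P/ω = 2280 / 7.950 = 286.8 N·m.
J_AB = π(0.0907)⁴/32 = 6.64×10^-6 m⁴; J_BC = π(0.0995)⁴/32 = 9.62×10^-6 m⁴; J_CD = π(0.127)⁴/32 = 2.55×10^-5 m⁴; J_DE = π(0.128)⁴/32 = 2.64×10^-5 m⁴.
θ = (T/G)·Σ L_i/J_i = (286.8/36.4×10⁹)·(1.64/6.64×10^-6 + 0.928/9.62×10^-6 + 1.26/2.55×10^-5 + 1.71/2.64×10^-5) = 3.605×10^-3 rad.

0.207°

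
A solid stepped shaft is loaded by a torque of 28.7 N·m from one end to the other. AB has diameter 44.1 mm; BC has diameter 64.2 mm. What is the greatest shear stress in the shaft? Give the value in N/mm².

Under the same torque, τ_max = 16T/(πd³) is largest where d is smallest — segment AB (d = 44.1 mm).
τ_max = 16·28.70/(π·(0.0441)³) = 1.704×10^6 Pa.

1.70 N/mm²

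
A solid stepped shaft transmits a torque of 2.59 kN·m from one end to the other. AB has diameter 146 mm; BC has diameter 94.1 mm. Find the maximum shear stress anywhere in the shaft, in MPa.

15.8 MPa

Under the same torque, τ_max = 16T/(πd³) is largest where d is smallest — segment BC (d = 94.1 mm).
τ_max = 16·2590/(π·(0.0941)³) = 1.583×10^7 Pa.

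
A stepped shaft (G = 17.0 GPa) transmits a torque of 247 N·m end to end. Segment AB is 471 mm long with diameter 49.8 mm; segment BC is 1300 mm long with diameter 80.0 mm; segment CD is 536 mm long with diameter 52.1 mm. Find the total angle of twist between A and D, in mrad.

26.8 mrad

J_AB = π(0.0498)⁴/32 = 6.04×10^-7 m⁴; J_BC = π(0.0800)⁴/32 = 4.02×10^-6 m⁴; J_CD = π(0.0521)⁴/32 = 7.23×10^-7 m⁴.
θ = (T/G)·Σ L_i/J_i = (247.0/17.0×10⁹)·(0.471/6.04×10^-7 + 1.30/4.02×10^-6 + 0.536/7.23×10^-7) = 0.02680 rad.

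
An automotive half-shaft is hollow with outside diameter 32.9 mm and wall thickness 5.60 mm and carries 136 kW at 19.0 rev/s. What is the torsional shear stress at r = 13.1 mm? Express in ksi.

ω = 2π·19.0 = 119.4 rad/s, so T = P/ω = 136×10³ / 119.4 = 1139 N·m.
J = π(d_o⁴ − d_i⁴)/32 = π(0.0329⁴ − 0.0217⁴)/32 = 9.325×10^-8 m⁴.
Shear stress varies linearly with radius: τ = T·r/J = 1139 × 0.0131 / 9.325×10^-8 = 1.600×10^8 Pa.

23.2 ksi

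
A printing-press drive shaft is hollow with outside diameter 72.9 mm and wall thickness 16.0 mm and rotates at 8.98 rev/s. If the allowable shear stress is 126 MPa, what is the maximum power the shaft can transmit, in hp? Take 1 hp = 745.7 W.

J = π(d_o⁴ − d_i⁴)/32 = π(0.0729⁴ − 0.0409⁴)/32 = 2.498×10^-6 m⁴.
T_max = τ_allow·J/r = 1.26×10^8 × 2.498×10^-6 / 0.0365 = 8635 N·m.
ω = 2π·8.98 = 56.42 rad/s, so P_max = T_max·ω = 4.872×10^5 W.

653 hp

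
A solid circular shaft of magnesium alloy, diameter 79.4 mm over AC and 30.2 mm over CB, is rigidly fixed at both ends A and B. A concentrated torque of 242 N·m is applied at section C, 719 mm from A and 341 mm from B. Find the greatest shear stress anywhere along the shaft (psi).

342 psi

Compatibility: T_A·a/J_AC = T_B·b/J_CB with T_A + T_B = T₀.
J_AC = 3.90×10^-6 m⁴, J_CB = 8.17×10^-8 m⁴, so T_A = T₀·(J_AC/a)/((J_AC/a)+(J_CB/b)) = 231.8 N·m, T_B = 10.23 N·m.
τ in each portion: τ_AC = 2.36×10^6 Pa, τ_CB = 1.89×10^6 Pa; maximum is in AC.
τ_max = T_AC·r/J = 231.8·0.0397/3.90×10^-6 = 2.358×10^6 Pa.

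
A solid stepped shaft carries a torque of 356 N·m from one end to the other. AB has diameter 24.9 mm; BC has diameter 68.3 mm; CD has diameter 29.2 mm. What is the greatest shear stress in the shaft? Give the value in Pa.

1.17e8 Pa

Under the same torque, τ_max = 16T/(πd³) is largest where d is smallest — segment AB (d = 24.9 mm).
τ_max = 16·356.0/(π·(0.0249)³) = 1.174×10^8 Pa.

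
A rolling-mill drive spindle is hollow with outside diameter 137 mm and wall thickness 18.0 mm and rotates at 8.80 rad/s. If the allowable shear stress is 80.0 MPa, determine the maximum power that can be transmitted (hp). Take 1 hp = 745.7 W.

336 hp

J = π(d_o⁴ − d_i⁴)/32 = π(0.137⁴ − 0.101⁴)/32 = 2.437×10^-5 m⁴.
T_max = τ_allow·J/r = 8.00×10^7 × 2.437×10^-5 / 0.0685 = 28460 N·m.
ω = 8.80 rad/s, so P_max = T_max·ω = 2.504×10^5 W.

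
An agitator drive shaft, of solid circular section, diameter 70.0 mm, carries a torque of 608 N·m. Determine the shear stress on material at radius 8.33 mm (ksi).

0.312 ksi

J = πd⁴/32 = π(0.0700)⁴/32 = 2.357×10^-6 m⁴.
Shear stress varies linearly with radius: τ = T·r/J = 608.0 × 0.00833 / 2.357×10^-6 = 2.149×10^6 Pa.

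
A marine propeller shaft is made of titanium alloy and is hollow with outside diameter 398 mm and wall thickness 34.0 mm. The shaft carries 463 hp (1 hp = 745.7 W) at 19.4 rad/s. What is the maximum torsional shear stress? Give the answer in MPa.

ω = 19.4 rad/s, so T = P/ω = 463×745.7 / 19.40 = 17800 N·m.
J = π(d_o⁴ − d_i⁴)/32 = π(0.398⁴ − 0.330⁴)/32 = 1.299×10^-3 m⁴.
τ_max = T·r/J = 17800 × 0.199 / 1.299×10^-3 = 2.726×10^6 Pa.

2.73 MPa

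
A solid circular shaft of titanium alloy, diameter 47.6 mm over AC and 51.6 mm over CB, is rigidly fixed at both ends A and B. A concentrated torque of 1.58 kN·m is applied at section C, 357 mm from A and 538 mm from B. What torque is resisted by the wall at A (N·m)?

824 N·m

Compatibility: T_A·a/J_AC = T_B·b/J_CB with T_A + T_B = T₀.
J_AC = 5.04×10^-7 m⁴, J_CB = 6.96×10^-7 m⁴, so T_A = T₀·(J_AC/a)/((J_AC/a)+(J_CB/b)) = 824.5 N·m, T_B = 755.5 N·m.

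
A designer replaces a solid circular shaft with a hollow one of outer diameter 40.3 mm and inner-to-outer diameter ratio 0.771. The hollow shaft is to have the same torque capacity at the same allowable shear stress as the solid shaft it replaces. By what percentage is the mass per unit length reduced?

Equal τ_max and T ⇒ the solid shaft needs d_s³ = d_o³(1−k⁴), so d_s = 40.3·(1−0.771⁴)^(1/3) = 34.85 mm.
Area ratio A_h/A_s = d_o²(1−k²)/d_s² = (1−k²)/(1−k⁴)^(2/3) = 0.5423.
Mass saving = 1 − 0.5423 = 45.8 %.

45.8 %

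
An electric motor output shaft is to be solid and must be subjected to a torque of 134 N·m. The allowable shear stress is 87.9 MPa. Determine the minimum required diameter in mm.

19.8 mm

For a solid shaft τ_max = 16T/(πd³), so d = (16T/(π τ_allow))^(1/3) = (16·134.0/(π·8.79×10^7))^(1/3) = 0.01980 m.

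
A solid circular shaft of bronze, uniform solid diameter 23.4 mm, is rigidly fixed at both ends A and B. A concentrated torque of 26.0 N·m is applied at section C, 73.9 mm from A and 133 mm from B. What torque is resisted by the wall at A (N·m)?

16.7 N·m

With uniform GJ and both ends fixed, compatibility θ_AC = θ_CB gives T_A·a = T_B·b, together with T_A + T_B = T₀.
T_A = T₀·b/(a+b) = 26.00·133/206.9 = 16.71 N·m; T_B = 9.287 N·m.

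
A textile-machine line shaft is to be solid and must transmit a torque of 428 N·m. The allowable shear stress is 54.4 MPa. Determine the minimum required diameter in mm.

34.2 mm

For a solid shaft τ_max = 16T/(πd³), so d = (16T/(π τ_allow))^(1/3) = (16·428.0/(π·5.44×10^7))^(1/3) = 0.03422 m.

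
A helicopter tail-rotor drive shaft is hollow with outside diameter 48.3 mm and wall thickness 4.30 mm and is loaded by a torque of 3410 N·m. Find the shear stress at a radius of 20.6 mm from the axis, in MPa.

242 MPa

J = π(d_o⁴ − d_i⁴)/32 = π(0.0483⁴ − 0.0397⁴)/32 = 2.904×10^-7 m⁴.
Shear stress varies linearly with radius: τ = T·r/J = 3410 × 0.0206 / 2.904×10^-7 = 2.419×10^8 Pa.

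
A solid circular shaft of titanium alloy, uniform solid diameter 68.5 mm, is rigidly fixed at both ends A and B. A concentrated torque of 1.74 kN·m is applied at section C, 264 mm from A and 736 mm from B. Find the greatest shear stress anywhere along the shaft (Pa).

2.03e7 Pa

With uniform GJ and both ends fixed, compatibility θ_AC = θ_CB gives T_A·a = T_B·b, together with T_A + T_B = T₀.
T_A = T₀·b/(a+b) = 1740·736/1000 = 1281 N·m; T_B = 459.4 N·m.
τ in each portion: τ_AC = 2.03×10^7 Pa, τ_CB = 7.28×10^6 Pa; maximum is in AC.
τ_max = T_AC·r/J = 1281·0.0343/2.16×10^-6 = 2.029×10^7 Pa.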